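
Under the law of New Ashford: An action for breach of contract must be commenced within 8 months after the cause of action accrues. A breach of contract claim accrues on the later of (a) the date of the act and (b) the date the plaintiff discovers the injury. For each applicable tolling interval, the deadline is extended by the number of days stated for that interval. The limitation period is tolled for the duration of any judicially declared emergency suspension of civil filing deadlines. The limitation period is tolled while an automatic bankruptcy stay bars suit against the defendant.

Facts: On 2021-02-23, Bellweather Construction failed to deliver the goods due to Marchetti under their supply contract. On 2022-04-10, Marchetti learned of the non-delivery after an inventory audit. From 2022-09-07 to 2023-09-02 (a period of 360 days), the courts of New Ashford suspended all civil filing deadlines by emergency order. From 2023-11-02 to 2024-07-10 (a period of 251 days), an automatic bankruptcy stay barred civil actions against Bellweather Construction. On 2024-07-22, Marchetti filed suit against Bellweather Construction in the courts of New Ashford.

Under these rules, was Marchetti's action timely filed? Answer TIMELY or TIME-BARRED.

TIMELY

The claim accrued on 2022-04-10 — the later of the 2021-02-23 act and the 2022-04-10 discovery.
Adding the 8 months base period to 2022-04-10 gives a deadline of 2022-12-10, before any tolling.
The period was tolled for 360 days by the emergency suspension of filing deadlines (2022-09-07 to 2023-09-02), pushing the deadline to 2023-12-05.
Because the automatic bankruptcy stay ran from 2023-11-02 to 2024-07-10, the deadline is extended by 251 days to 2024-08-12.
Marchetti filed on 2024-07-22, before the 2024-08-12 deadline, so the action is timely.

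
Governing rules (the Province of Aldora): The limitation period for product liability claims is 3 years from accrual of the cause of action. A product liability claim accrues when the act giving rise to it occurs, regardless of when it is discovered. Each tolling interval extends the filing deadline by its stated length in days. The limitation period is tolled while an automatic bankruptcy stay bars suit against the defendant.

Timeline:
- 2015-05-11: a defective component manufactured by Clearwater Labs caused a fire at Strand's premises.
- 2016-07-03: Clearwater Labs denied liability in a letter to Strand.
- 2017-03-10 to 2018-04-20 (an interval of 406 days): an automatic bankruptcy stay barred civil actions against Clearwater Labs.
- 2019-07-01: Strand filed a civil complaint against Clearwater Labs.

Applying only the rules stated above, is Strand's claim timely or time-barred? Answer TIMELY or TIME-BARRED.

The limitation period began to run on 2015-05-11.
Adding the 3 years base period to 2015-05-11 gives a deadline of 2018-05-11, before any tolling.
The period was tolled for 406 days by the automatic bankruptcy stay (2017-03-10 to 2018-04-20), pushing the deadline to 2019-06-21.
Nothing else in the chronology tolls or restarts the period.
Strand filed on 2019-07-01, after the 2019-06-21 deadline, so the action is time-barred.

TIME-BARRED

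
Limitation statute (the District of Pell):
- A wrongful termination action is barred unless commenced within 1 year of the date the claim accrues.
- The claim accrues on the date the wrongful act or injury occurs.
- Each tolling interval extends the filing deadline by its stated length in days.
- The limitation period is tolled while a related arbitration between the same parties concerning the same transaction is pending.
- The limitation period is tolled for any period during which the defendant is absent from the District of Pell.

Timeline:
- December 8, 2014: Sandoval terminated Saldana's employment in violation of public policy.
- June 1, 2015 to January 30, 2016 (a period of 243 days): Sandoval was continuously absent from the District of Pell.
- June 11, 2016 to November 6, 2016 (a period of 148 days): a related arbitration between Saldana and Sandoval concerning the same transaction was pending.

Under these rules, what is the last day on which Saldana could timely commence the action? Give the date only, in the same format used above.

January 2, 2017

The claim accrued on December 8, 2014, the date of the act.
1 year from December 8, 2014 is December 8, 2015.
Because the defendant's absence from the jurisdiction ran from June 1, 2015 to January 30, 2016, the deadline is extended by 243 days to August 7, 2016.
Because the pending related arbitration ran from June 11, 2016 to November 6, 2016, the deadline is extended by 148 days to January 2, 2017.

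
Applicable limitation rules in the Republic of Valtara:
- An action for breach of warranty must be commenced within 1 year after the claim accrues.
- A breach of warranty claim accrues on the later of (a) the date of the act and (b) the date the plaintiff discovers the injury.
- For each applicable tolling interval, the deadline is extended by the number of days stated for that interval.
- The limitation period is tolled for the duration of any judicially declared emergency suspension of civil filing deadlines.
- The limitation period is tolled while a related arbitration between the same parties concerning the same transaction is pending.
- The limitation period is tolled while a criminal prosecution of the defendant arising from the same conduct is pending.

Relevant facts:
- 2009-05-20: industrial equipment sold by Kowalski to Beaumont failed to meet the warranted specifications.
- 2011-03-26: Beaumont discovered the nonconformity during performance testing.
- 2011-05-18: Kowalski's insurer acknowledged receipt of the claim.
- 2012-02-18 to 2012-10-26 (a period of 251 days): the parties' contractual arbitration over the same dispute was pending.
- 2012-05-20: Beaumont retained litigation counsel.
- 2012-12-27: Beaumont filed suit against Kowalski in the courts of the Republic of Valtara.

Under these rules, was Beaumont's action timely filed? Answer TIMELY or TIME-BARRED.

TIME-BARRED

Taking the later of the act (2009-05-20) and discovery (2011-03-26), the claim accrued on 2011-03-26.
1 year from 2011-03-26 is 2012-03-26.
The period was tolled for 251 days by the pending related arbitration (2012-02-18 to 2012-10-26), pushing the deadline to 2012-12-02.
The other events in the timeline have no effect on the limitation period under the stated rules.
Beaumont filed on 2012-12-27, after the 2012-12-02 deadline, so the action is time-barred.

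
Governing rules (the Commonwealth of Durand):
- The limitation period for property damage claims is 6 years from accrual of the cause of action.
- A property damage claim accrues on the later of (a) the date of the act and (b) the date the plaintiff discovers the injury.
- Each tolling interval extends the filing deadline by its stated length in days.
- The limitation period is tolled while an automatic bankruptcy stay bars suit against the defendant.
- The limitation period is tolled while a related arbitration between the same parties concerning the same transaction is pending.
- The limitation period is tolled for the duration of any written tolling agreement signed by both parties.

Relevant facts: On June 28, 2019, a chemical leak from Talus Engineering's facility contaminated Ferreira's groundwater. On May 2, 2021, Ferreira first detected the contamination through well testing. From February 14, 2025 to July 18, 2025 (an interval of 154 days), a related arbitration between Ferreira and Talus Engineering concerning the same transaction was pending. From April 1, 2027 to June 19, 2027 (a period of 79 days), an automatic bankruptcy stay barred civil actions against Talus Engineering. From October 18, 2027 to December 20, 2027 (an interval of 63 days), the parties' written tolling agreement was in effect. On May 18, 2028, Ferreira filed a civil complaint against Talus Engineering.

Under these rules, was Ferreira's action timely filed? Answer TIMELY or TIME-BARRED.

TIME-BARRED

The claim accrued on May 2, 2021 — the later of the June 28, 2019 act and the May 2, 2021 discovery.
6 years from May 2, 2021 is May 2, 2027.
Because the pending related arbitration ran from February 14, 2025 to July 18, 2025, the deadline is extended by 154 days to October 3, 2027.
The automatic bankruptcy stay from April 1, 2027 to June 19, 2027 tolled the period for 79 days, extending the deadline to December 21, 2027.
The written tolling agreement from October 18, 2027 to December 20, 2027 tolled the period for 63 days, extending the deadline to February 22, 2028.
Filing on May 18, 2028 missed the February 22, 2028 deadline — the action is time-barred.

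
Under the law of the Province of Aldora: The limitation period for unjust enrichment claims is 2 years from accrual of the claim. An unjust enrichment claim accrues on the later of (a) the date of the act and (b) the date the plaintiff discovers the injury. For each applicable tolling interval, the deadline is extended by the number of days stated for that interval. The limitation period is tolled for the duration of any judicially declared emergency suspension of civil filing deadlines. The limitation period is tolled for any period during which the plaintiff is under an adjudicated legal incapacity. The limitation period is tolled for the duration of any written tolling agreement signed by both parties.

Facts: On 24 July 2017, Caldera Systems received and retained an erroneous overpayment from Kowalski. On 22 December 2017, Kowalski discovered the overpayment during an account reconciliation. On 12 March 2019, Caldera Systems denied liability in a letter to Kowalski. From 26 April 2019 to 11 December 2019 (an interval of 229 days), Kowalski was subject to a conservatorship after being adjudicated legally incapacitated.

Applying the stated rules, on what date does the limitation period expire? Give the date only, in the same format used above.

7 August 2020

The claim accrued on 22 December 2017 — the later of the 24 July 2017 act and the 22 December 2017 discovery.
2 years from 22 December 2017 is 22 December 2019.
Because the plaintiff's legal incapacity ran from 26 April 2019 to 11 December 2019, the deadline is extended by 229 days to 7 August 2020.
Nothing else in the chronology tolls or restarts the period.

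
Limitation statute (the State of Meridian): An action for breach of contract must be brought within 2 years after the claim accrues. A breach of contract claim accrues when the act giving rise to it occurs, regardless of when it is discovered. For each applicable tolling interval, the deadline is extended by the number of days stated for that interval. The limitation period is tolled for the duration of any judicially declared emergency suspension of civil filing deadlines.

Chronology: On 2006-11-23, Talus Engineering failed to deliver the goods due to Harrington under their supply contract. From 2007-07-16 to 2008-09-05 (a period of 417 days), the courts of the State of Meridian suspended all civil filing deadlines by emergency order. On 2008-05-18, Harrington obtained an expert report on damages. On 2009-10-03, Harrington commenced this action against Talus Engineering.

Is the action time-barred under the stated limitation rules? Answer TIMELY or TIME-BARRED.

TIMELY

The claim accrued on 2006-11-23, the date of the act.
The untolled deadline — 2 years after 2006-11-23 — is 2008-11-23.
Because the emergency suspension of filing deadlines ran from 2007-07-16 to 2008-09-05, the deadline is extended by 417 days to 2010-01-14.
The other events in the timeline have no effect on the limitation period under the stated rules.
Harrington filed on 2009-10-03, before the 2010-01-14 deadline, so the action is timely.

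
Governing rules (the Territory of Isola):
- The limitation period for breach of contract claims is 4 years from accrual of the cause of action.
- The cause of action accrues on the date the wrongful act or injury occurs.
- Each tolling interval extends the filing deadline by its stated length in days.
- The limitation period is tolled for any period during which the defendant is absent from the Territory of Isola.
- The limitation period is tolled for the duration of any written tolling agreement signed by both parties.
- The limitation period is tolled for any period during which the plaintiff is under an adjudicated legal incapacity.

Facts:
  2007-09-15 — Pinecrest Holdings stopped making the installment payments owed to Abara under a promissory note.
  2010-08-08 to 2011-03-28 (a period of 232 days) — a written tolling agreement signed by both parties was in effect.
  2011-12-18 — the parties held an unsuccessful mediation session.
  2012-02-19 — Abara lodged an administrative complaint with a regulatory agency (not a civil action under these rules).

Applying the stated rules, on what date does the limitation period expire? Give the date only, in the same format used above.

The limitation period began to run on 2007-09-15.
4 years from 2007-09-15 is 2011-09-15.
The written tolling agreement from 2010-08-08 to 2011-03-28 tolled the period for 232 days, extending the deadline to 2012-05-04.
None of the other events listed affects the running of the period under the stated rules.

2012-05-04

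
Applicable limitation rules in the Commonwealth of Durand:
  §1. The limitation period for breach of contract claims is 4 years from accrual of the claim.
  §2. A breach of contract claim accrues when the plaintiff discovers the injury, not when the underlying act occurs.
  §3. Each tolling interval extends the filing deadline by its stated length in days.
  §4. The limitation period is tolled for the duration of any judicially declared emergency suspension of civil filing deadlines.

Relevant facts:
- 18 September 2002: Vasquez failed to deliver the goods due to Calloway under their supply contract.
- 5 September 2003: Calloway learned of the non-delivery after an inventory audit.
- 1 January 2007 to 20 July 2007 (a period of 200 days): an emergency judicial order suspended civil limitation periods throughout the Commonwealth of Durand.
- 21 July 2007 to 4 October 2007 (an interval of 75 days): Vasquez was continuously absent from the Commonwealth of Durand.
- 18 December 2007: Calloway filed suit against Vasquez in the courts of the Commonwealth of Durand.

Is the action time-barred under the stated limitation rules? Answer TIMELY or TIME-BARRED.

Under the discovery rule, the claim accrued on 5 September 2003, when Calloway discovered the injury — not on the 18 September 2002 date of the underlying act.
The untolled deadline — 4 years after 5 September 2003 — is 5 September 2007.
The period was tolled for 200 days by the emergency suspension of filing deadlines (1 January 2007 to 20 July 2007), pushing the deadline to 23 March 2008.
Although the defendant's absence ran from 21 July 2007 to 4 October 2007, the stated rules do not make that a tolling event, so it is disregarded.
The 18 December 2007 filing precedes the 23 March 2008 deadline; the claim is timely.

TIMELY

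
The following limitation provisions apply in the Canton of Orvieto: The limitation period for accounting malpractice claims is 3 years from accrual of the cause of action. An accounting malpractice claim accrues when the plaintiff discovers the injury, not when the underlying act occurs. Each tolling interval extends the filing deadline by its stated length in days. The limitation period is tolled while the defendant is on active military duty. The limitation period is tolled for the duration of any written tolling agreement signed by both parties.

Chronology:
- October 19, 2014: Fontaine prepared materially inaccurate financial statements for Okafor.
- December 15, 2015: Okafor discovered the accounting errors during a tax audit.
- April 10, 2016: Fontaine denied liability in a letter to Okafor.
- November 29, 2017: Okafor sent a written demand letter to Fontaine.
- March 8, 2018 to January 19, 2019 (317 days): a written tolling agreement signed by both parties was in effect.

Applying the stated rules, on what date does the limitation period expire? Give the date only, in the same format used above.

Under the discovery rule, the claim accrued on December 15, 2015, when Okafor discovered the injury — not on the October 19, 2014 date of the underlying act.
3 years from December 15, 2015 is December 15, 2018.
Because the written tolling agreement ran from March 8, 2018 to January 19, 2019, the deadline is extended by 317 days to October 28, 2019.
Nothing else in the chronology tolls or restarts the period.

October 28, 2019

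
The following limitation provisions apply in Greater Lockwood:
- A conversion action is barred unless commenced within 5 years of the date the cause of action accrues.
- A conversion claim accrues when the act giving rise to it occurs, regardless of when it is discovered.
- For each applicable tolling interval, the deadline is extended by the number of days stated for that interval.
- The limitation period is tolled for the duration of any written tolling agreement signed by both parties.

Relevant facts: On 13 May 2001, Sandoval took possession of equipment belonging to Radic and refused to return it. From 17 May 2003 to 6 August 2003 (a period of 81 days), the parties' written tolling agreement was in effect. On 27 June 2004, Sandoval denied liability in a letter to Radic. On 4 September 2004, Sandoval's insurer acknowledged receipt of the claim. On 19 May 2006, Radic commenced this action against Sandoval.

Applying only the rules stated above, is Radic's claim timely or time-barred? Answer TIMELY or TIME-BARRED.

TIMELY

The limitation period began to run on 13 May 2001.
Adding the 5 years base period to 13 May 2001 gives a deadline of 13 May 2006, before any tolling.
The period was tolled for 81 days by the written tolling agreement (17 May 2003 to 6 August 2003), pushing the deadline to 2 August 2006.
The other events in the timeline have no effect on the limitation period under the stated rules.
Radic filed on 19 May 2006, before the 2 August 2006 deadline, so the action is timely.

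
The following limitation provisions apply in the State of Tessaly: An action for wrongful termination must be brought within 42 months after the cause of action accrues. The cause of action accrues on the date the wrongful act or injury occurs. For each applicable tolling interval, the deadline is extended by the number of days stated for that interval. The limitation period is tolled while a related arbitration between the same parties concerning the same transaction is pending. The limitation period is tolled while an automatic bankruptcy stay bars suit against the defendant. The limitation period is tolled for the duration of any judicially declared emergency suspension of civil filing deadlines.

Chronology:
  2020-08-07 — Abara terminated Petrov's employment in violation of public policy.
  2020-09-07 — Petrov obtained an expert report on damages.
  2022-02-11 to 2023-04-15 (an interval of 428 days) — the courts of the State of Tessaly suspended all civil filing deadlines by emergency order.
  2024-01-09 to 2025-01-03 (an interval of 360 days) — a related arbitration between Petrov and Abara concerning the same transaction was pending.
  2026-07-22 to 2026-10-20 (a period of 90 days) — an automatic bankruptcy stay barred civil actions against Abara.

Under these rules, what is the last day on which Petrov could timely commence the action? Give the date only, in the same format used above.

The cause of action accrued on 2020-08-07, the date of the act.
Adding the 42 months base period to 2020-08-07 gives a deadline of 2024-02-07, before any tolling.
Because the emergency suspension of filing deadlines ran from 2022-02-11 to 2023-04-15, the deadline is extended by 428 days to 2025-04-10.
The pending related arbitration from 2024-01-09 to 2025-01-03 tolled the period for 360 days, extending the deadline to 2026-04-05.
The automatic bankruptcy stay from 2026-07-22 to 2026-10-20 began after the period had already run on 2026-04-05, so it has no tolling effect.
None of the other events listed affects the running of the period under the stated rules.

2026-04-05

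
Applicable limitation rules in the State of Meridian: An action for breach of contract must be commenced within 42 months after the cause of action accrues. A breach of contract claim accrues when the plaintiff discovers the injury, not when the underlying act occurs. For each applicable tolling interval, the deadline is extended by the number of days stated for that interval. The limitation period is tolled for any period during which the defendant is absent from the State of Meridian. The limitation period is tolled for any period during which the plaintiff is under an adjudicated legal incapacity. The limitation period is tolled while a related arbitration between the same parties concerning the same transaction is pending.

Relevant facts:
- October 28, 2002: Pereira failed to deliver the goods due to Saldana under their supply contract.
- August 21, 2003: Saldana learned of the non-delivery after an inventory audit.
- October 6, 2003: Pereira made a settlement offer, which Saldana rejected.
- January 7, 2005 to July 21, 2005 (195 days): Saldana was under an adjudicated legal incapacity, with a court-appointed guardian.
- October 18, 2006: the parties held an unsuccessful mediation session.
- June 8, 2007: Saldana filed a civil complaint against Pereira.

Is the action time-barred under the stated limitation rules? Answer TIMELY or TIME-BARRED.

Under the discovery rule, the claim accrued on August 21, 2003, when Saldana discovered the injury — not on the October 28, 2002 date of the underlying act.
42 months from August 21, 2003 is February 21, 2007.
Because the plaintiff's legal incapacity ran from January 7, 2005 to July 21, 2005, the deadline is extended by 195 days to September 4, 2007.
None of the other events listed affects the running of the period under the stated rules.
Filing on June 8, 2007 beat the September 4, 2007 deadline — the action is timely.

TIMELY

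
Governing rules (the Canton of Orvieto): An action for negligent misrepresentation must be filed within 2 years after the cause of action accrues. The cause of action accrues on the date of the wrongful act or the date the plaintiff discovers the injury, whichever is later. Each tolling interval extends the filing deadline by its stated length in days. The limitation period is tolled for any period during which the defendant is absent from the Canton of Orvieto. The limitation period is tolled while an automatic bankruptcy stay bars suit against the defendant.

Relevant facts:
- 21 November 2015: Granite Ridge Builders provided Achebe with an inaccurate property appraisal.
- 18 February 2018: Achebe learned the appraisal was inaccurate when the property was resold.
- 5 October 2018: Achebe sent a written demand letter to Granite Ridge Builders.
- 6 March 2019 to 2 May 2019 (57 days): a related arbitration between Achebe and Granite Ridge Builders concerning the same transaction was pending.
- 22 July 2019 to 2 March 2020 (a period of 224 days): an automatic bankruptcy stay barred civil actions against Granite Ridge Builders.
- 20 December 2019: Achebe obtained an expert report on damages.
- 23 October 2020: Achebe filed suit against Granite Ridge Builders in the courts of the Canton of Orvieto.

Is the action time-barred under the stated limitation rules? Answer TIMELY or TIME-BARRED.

Taking the later of the act (21 November 2015) and discovery (18 February 2018), the claim accrued on 18 February 2018.
Adding the 2 years base period to 18 February 2018 gives a deadline of 18 February 2020, before any tolling.
The period was tolled for 224 days by the automatic bankruptcy stay (22 July 2019 to 2 March 2020), pushing the deadline to 29 September 2020.
No stated provision tolls the period for a pending arbitration, so the interval from 6 March 2019 to 2 May 2019 has no effect on the deadline.
Nothing else in the chronology tolls or restarts the period.
The 23 October 2020 filing falls after the 29 September 2020 deadline; the claim is time-barred.

TIME-BARRED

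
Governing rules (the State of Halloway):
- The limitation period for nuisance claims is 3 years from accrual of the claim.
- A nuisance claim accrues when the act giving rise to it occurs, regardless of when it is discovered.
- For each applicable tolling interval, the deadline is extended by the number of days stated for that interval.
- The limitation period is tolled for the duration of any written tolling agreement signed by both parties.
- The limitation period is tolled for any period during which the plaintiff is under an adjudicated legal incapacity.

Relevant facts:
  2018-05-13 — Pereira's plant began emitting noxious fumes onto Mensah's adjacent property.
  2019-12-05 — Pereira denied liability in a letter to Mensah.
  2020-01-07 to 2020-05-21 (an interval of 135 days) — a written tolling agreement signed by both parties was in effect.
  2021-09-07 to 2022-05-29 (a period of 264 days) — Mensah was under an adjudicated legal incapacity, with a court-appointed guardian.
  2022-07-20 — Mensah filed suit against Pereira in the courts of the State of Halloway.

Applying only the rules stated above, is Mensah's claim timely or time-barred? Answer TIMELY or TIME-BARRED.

The claim accrued on 2018-05-13, when the wrongful act occurred.
The untolled deadline — 3 years after 2018-05-13 — is 2021-05-13.
The period was tolled for 135 days by the written tolling agreement (2020-01-07 to 2020-05-21), pushing the deadline to 2021-09-25.
The plaintiff's legal incapacity from 2021-09-07 to 2022-05-29 tolled the period for 264 days, extending the deadline to 2022-06-16.
The other events in the timeline have no effect on the limitation period under the stated rules.
Filing on 2022-07-20 missed the 2022-06-16 deadline — the action is time-barred.

TIME-BARRED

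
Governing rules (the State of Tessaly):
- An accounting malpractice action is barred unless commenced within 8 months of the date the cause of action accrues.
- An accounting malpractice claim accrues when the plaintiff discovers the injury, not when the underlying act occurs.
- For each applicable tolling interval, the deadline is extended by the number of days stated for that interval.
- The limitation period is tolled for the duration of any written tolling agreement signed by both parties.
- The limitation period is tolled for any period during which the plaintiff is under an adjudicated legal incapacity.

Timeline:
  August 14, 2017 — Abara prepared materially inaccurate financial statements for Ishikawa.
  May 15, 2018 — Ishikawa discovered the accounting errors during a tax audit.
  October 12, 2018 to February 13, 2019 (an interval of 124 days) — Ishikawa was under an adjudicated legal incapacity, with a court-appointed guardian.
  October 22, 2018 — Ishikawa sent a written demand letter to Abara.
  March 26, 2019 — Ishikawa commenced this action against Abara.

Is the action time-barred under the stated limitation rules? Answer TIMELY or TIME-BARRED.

Under the discovery rule, the claim accrued on May 15, 2018, when Ishikawa discovered the injury — not on the August 14, 2017 date of the underlying act.
The untolled deadline — 8 months after May 15, 2018 — is January 15, 2019.
The period was tolled for 124 days by the plaintiff's legal incapacity (October 12, 2018 to February 13, 2019), pushing the deadline to May 19, 2019.
None of the other events listed affects the running of the period under the stated rules.
Filing on March 26, 2019 beat the May 19, 2019 deadline — the action is timely.

TIMELY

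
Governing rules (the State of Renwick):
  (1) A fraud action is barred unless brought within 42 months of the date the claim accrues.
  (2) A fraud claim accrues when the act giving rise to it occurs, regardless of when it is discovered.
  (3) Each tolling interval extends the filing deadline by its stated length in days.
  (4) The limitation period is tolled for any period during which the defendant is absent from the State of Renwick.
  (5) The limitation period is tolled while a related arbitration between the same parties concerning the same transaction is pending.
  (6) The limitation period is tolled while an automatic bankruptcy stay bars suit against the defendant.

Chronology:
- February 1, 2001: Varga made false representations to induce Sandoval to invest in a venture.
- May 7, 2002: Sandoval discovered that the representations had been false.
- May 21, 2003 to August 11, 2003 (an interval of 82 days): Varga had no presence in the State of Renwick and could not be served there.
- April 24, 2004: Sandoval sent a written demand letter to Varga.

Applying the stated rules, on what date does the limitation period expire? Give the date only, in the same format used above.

The claim accrued on February 1, 2001, when the wrongful act occurred; under the stated occurrence rule the May 7, 2002 discovery does not delay accrual.
The untolled deadline — 42 months after February 1, 2001 — is August 1, 2004.
The defendant's absence from the jurisdiction from May 21, 2003 to August 11, 2003 tolled the period for 82 days, extending the deadline to October 22, 2004.
None of the other events listed affects the running of the period under the stated rules.

October 22, 2004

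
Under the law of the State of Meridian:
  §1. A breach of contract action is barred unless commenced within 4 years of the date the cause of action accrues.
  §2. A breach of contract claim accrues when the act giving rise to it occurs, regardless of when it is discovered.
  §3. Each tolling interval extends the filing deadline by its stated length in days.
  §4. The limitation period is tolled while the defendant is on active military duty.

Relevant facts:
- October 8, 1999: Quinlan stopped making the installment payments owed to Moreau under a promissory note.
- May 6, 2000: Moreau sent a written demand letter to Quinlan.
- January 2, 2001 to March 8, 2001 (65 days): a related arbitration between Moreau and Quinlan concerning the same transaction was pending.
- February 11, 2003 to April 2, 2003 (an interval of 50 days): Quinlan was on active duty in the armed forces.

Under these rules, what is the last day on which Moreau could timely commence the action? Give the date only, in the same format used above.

November 27, 2003

The limitation period began to run on October 8, 1999.
Adding the 4 years base period to October 8, 1999 gives a deadline of October 8, 2003, before any tolling.
Because the defendant's active military service ran from February 11, 2003 to April 2, 2003, the deadline is extended by 50 days to November 27, 2003.
Although a pending arbitration ran from January 2, 2001 to March 8, 2001, the stated rules do not make that a tolling event, so it is disregarded.
The other events in the timeline have no effect on the limitation period under the stated rules.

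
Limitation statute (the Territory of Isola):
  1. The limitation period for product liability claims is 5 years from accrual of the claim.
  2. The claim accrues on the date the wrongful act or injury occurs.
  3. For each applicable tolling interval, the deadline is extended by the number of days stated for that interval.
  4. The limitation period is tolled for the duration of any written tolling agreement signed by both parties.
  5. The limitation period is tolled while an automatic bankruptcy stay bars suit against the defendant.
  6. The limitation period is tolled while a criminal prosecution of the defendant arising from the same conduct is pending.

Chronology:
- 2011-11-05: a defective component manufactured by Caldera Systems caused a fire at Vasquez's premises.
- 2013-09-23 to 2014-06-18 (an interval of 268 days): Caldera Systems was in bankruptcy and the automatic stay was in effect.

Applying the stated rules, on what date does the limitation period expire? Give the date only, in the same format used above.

2017-07-31

The claim accrued on 2011-11-05, the date of the act.
The untolled deadline — 5 years after 2011-11-05 — is 2016-11-05.
The automatic bankruptcy stay from 2013-09-23 to 2014-06-18 tolled the period for 268 days, extending the deadline to 2017-07-31.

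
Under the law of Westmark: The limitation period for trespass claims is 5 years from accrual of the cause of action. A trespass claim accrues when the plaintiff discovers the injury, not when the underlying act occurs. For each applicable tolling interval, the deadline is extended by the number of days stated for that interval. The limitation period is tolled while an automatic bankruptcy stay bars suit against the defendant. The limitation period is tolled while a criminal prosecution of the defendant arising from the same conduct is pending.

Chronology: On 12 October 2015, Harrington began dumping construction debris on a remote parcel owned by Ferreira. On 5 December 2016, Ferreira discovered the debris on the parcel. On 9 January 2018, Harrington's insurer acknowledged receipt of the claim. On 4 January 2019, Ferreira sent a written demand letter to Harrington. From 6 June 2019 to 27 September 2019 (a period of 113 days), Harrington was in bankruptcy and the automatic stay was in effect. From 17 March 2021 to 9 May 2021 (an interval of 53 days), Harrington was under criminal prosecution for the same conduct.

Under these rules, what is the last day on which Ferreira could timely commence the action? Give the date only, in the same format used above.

20 May 2022

The claim did not accrue until Ferreira discovered the injury on 5 December 2016; the 12 October 2015 act date does not start the clock under the stated rule.
Adding the 5 years base period to 5 December 2016 gives a deadline of 5 December 2021, before any tolling.
The automatic bankruptcy stay from 6 June 2019 to 27 September 2019 tolled the period for 113 days, extending the deadline to 28 March 2022.
Because the pending criminal prosecution ran from 17 March 2021 to 9 May 2021, the deadline is extended by 53 days to 20 May 2022.
None of the other events listed affects the running of the period under the stated rules.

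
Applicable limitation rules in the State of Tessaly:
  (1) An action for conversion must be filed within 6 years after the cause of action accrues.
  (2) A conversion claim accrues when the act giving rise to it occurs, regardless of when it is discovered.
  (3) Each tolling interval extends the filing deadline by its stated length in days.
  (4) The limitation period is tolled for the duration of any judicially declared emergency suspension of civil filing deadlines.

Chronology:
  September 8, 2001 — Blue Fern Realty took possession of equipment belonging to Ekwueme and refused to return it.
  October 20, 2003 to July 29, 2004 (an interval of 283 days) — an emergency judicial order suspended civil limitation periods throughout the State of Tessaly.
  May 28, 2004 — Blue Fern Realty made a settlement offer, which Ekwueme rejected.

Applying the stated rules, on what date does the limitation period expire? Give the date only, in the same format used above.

The claim accrued on September 8, 2001, when the wrongful act occurred.
6 years from September 8, 2001 is September 8, 2007.
The period was tolled for 283 days by the emergency suspension of filing deadlines (October 20, 2003 to July 29, 2004), pushing the deadline to June 17, 2008.
The other events in the timeline have no effect on the limitation period under the stated rules.

June 17, 2008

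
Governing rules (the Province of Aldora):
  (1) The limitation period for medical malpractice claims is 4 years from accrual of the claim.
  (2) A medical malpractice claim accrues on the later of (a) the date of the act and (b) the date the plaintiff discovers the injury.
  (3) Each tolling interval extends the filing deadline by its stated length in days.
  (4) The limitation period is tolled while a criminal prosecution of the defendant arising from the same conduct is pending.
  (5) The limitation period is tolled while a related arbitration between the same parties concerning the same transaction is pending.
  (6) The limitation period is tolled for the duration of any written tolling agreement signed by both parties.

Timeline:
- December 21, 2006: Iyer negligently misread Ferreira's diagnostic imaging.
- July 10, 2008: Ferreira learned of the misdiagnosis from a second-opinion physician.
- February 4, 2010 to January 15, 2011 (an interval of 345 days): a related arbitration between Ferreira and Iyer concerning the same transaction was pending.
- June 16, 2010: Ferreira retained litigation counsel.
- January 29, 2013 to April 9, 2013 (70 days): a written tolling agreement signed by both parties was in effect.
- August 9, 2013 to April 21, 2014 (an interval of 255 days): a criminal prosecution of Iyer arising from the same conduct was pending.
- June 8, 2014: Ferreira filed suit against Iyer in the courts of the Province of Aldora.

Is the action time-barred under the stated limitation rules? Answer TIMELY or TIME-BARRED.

Because discovery on July 10, 2008 post-dates the December 21, 2006 act, accrual under the later-of rule falls on July 10, 2008.
Adding the 4 years base period to July 10, 2008 gives a deadline of July 10, 2012, before any tolling.
The pending related arbitration from February 4, 2010 to January 15, 2011 tolled the period for 345 days, extending the deadline to June 20, 2013.
Because the written tolling agreement ran from January 29, 2013 to April 9, 2013, the deadline is extended by 70 days to August 29, 2013.
The pending criminal prosecution from August 9, 2013 to April 21, 2014 tolled the period for 255 days, extending the deadline to May 11, 2014.
Nothing else in the chronology tolls or restarts the period.
Ferreira filed on June 8, 2014, after the May 11, 2014 deadline, so the action is time-barred.

TIME-BARRED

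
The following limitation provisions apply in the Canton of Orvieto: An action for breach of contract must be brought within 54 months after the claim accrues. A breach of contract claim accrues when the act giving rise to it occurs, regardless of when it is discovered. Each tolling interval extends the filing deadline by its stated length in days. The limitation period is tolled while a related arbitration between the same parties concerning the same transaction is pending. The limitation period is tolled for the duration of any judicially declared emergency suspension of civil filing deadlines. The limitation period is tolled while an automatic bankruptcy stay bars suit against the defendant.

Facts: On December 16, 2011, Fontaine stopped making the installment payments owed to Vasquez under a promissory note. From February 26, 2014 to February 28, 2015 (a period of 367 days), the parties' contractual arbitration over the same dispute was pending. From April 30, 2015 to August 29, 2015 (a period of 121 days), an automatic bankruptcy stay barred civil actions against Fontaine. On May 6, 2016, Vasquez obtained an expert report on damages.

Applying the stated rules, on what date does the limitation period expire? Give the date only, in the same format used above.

October 17, 2017

The claim accrued on December 16, 2011, when the wrongful act occurred.
The untolled deadline — 54 months after December 16, 2011 — is June 16, 2016.
Because the pending related arbitration ran from February 26, 2014 to February 28, 2015, the deadline is extended by 367 days to June 18, 2017.
The period was tolled for 121 days by the automatic bankruptcy stay (April 30, 2015 to August 29, 2015), pushing the deadline to October 17, 2017.
None of the other events listed affects the running of the period under the stated rules.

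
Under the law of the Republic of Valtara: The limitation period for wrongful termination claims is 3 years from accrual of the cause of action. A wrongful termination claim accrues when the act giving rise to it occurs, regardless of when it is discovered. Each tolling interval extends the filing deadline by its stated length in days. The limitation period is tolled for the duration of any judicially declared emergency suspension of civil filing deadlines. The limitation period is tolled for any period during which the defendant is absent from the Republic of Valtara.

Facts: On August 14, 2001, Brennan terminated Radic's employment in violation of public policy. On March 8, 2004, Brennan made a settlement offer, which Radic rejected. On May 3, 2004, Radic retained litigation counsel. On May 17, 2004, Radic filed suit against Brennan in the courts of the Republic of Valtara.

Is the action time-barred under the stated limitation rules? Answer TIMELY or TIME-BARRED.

TIMELY

The claim accrued on August 14, 2001, when the wrongful act occurred.
The untolled deadline — 3 years after August 14, 2001 — is August 14, 2004.
Nothing else in the chronology tolls or restarts the period.
Filing on May 17, 2004 beat the August 14, 2004 deadline — the action is timely.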